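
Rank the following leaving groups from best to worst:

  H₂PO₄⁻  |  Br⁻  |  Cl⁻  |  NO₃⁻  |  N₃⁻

A good leaving group is a weak base: the lower the pKₐ of its conjugate acid, the more readily it departs.
Br⁻: pKₐ(HBr) ≈ -9
Cl⁻: pKₐ(HCl) ≈ -7
NO₃⁻: pKₐ(HNO₃) ≈ -1.3
H₂PO₄⁻: pKₐ(H₃PO₄) ≈ 2.1
N₃⁻: pKₐ(HN₃) ≈ 4.7

Br⁻ > Cl⁻ > NO₃⁻ > H₂PO₄⁻ > N₃⁻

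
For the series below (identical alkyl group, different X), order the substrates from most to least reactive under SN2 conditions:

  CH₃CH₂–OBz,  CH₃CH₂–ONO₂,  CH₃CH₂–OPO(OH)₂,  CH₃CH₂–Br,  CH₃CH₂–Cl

The skeletons are identical, so relative rate is governed entirely by leaving-group ability.
Leaving-group ability tracks the stability of the departed species; conjugate-acid pKₐ is the usual yardstick (lower pKₐ → better LG).
CH₃CH₂–Br loses Br⁻: pKₐ(HBr) ≈ -9
CH₃CH₂–Cl loses Cl⁻: pKₐ(HCl) ≈ -7
CH₃CH₂–ONO₂ loses NO₃⁻: pKₐ(HNO₃) ≈ -1.3
CH₃CH₂–OPO(OH)₂ loses H₂PO₄⁻: pKₐ(H₃PO₄) ≈ 2.1
CH₃CH₂–OBz loses PhCOO⁻: pKₐ(C₆H₅COOH) ≈ 4.2

CH₃CH₂–Br > CH₃CH₂–Cl > CH₃CH₂–ONO₂ > CH₃CH₂–OPO(OH)₂ > CH₃CH₂–OBz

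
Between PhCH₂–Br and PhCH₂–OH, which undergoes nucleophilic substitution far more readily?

PhCH₂–Br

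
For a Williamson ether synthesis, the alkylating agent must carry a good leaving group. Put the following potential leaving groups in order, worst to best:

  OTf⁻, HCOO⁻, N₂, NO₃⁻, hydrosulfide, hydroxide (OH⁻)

hydroxide (OH⁻) < hydrosulfide < HCOO⁻ < NO₃⁻ < OTf⁻ < N₂

N₂: no meaningful conjugate acid; N₂ departs as an exceptionally stable neutral molecule
OTf⁻: pKₐ(CF₃SO₃H (triflic acid)) ≈ -14 — charge spread over three oxygens and a CF₃ group; the premier leaving group in synthesis
NO₃⁻: pKₐ(HNO₃) ≈ -1.3
HCOO⁻: pKₐ(HCOOH) ≈ 3.8 — resonance-stabilised carboxylate
hydrosulfide: pKₐ(H₂S) ≈ 7 — larger and more polarisable than the oxygen analogue
hydroxide (OH⁻): pKₐ(H₂O) ≈ 15.7 — strong base; essentially never leaves without prior activation
Reversing gives the worst-to-best order requested.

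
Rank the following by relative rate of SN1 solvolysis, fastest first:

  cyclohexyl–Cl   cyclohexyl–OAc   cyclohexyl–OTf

cyclohexyl–OTf > cyclohexyl–Cl > cyclohexyl–OAc

Same R in every case — rank the leaving groups.
Leaving-group ability tracks the stability of the departed species; conjugate-acid pKₐ is the usual yardstick (lower pKₐ → better LG).
cyclohexyl–OTf loses OTf⁻: pKₐ(CF₃SO₃H (triflic acid)) ≈ -14
cyclohexyl–Cl loses Cl⁻: pKₐ(HCl) ≈ -7
cyclohexyl–OAc loses AcO⁻: pKₐ(CH₃COOH) ≈ 4.8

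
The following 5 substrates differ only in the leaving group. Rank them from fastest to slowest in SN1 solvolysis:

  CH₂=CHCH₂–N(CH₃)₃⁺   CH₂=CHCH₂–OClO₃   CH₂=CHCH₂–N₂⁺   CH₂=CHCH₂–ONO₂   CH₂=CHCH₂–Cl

The skeletons are identical, so relative rate is governed entirely by leaving-group ability.
Leaving-group ability tracks the stability of the departed species; conjugate-acid pKₐ is the usual yardstick (lower pKₐ → better LG).
CH₂=CHCH₂–N₂⁺ loses N₂: no meaningful conjugate acid; N₂ departs as an exceptionally stable neutral molecule
CH₂=CHCH₂–OClO₃ loses ClO₄⁻: pKₐ(HClO₄) ≈ -10
CH₂=CHCH₂–Cl loses Cl⁻: pKₐ(HCl) ≈ -7
CH₂=CHCH₂–ONO₂ loses NO₃⁻: pKₐ(HNO₃) ≈ -1.3
CH₂=CHCH₂–N(CH₃)₃⁺ loses NR'₃: pKₐ(R'₃NH⁺) ≈ 10.7

CH₂=CHCH₂–N₂⁺ > CH₂=CHCH₂–OClO₃ > CH₂=CHCH₂–Cl > CH₂=CHCH₂–ONO₂ > CH₂=CHCH₂–N(CH₃)₃⁺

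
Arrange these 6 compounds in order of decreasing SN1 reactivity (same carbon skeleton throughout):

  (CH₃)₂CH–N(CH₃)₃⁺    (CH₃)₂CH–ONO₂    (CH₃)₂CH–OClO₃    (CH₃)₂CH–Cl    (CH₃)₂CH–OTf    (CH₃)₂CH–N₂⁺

With the same alkyl group throughout, only the leaving group differentiates the rates.
A good leaving group is a weak base: the lower the pKₐ of its conjugate acid, the more readily it departs.
(CH₃)₂CH–N₂⁺ loses N₂: no meaningful conjugate acid; N₂ departs as an exceptionally stable neutral molecule
(CH₃)₂CH–OTf loses OTf⁻: pKₐ(CF₃SO₃H (triflic acid)) ≈ -14
(CH₃)₂CH–OClO₃ loses ClO₄⁻: pKₐ(HClO₄) ≈ -10
(CH₃)₂CH–Cl loses Cl⁻: pKₐ(HCl) ≈ -7
(CH₃)₂CH–ONO₂ loses NO₃⁻: pKₐ(HNO₃) ≈ -1.3
(CH₃)₂CH–N(CH₃)₃⁺ loses NR'₃: pKₐ(R'₃NH⁺) ≈ 10.7

(CH₃)₂CH–N₂⁺ > (CH₃)₂CH–OTf > (CH₃)₂CH–OClO₃ > (CH₃)₂CH–Cl > (CH₃)₂CH–ONO₂ > (CH₃)₂CH–N(CH₃)₃⁺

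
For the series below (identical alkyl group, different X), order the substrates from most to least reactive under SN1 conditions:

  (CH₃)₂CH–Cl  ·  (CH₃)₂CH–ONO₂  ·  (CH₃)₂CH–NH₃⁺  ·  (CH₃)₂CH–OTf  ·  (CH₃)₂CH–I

Same R in every case — rank the leaving groups.
The more stable X⁻ (or X) is on its own — i.e. the weaker a base it is — the better a leaving group it makes.
(CH₃)₂CH–OTf loses OTf⁻: pKₐ(CF₃SO₃H (triflic acid)) ≈ -14
(CH₃)₂CH–I loses I⁻: pKₐ(HI) ≈ -10
(CH₃)₂CH–Cl loses Cl⁻: pKₐ(HCl) ≈ -7
(CH₃)₂CH–ONO₂ loses NO₃⁻: pKₐ(HNO₃) ≈ -1.3
(CH₃)₂CH–NH₃⁺ loses NH₃: pKₐ(NH₄⁺) ≈ 9.2

(CH₃)₂CH–OTf > (CH₃)₂CH–I > (CH₃)₂CH–Cl > (CH₃)₂CH–ONO₂ > (CH₃)₂CH–NH₃⁺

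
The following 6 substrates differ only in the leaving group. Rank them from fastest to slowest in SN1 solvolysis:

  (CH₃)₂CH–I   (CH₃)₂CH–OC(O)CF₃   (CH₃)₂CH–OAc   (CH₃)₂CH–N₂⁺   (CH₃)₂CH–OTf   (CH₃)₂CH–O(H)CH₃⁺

(CH₃)₂CH–N₂⁺ > (CH₃)₂CH–OTf > (CH₃)₂CH–I > (CH₃)₂CH–O(H)CH₃⁺ > (CH₃)₂CH–OC(O)CF₃ > (CH₃)₂CH–OAc

With the same alkyl group throughout, only the leaving group differentiates the rates.
Leaving-group ability tracks the stability of the departed species; conjugate-acid pKₐ is the usual yardstick (lower pKₐ → better LG).
(CH₃)₂CH–N₂⁺ loses N₂: no meaningful conjugate acid; N₂ departs as an exceptionally stable neutral molecule
(CH₃)₂CH–OTf loses OTf⁻: pKₐ(CF₃SO₃H (triflic acid)) ≈ -14
(CH₃)₂CH–I loses I⁻: pKₐ(HI) ≈ -10
(CH₃)₂CH–O(H)CH₃⁺ loses R'OH: pKₐ(R'OH₂⁺) ≈ -2.4
(CH₃)₂CH–OC(O)CF₃ loses CF₃COO⁻: pKₐ(CF₃COOH) ≈ 0.2
(CH₃)₂CH–OAc loses AcO⁻: pKₐ(CH₃COOH) ≈ 4.8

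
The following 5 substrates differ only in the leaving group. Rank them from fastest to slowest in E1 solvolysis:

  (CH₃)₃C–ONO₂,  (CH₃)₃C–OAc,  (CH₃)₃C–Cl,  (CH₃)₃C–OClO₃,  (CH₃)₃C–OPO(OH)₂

(CH₃)₃C–OClO₃ > (CH₃)₃C–Cl > (CH₃)₃C–ONO₂ > (CH₃)₃C–OPO(OH)₂ > (CH₃)₃C–OAc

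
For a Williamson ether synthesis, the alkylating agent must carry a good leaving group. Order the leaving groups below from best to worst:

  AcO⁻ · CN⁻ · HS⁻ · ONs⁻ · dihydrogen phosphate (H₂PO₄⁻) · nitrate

The more stable X⁻ (or X) is on its own — i.e. the weaker a base it is — the better a leaving group it makes.
ONs⁻: pKₐ(p-O₂NC₆H₄SO₃H) ≈ -3.5
nitrate: pKₐ(HNO₃) ≈ -1.3
dihydrogen phosphate (H₂PO₄⁻): pKₐ(H₃PO₄) ≈ 2.1
AcO⁻: pKₐ(CH₃COOH) ≈ 4.8
HS⁻: pKₐ(H₂S) ≈ 7
CN⁻: pKₐ(HCN) ≈ 9.2

ONs⁻ > nitrate > dihydrogen phosphate (H₂PO₄⁻) > AcO⁻ > HS⁻ > CN⁻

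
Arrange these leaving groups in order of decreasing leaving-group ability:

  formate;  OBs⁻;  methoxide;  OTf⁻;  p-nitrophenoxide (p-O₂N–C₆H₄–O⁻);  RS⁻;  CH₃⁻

OTf⁻ > OBs⁻ > formate > p-nitrophenoxide (p-O₂N–C₆H₄–O⁻) > RS⁻ > methoxide > CH₃⁻

Rank by basicity of the departing species: weakest base leaves most easily.
OTf⁻: pKₐ(CF₃SO₃H (triflic acid)) ≈ -14
OBs⁻: pKₐ(p-BrC₆H₄SO₃H) ≈ -2.8
formate: pKₐ(HCOOH) ≈ 3.8
p-nitrophenoxide (p-O₂N–C₆H₄–O⁻): pKₐ(p-nitrophenol) ≈ 7.2
RS⁻: pKₐ(RSH (a thiol)) ≈ 10.5
methoxide: pKₐ(CH₃OH) ≈ 15.5
CH₃⁻: pKₐ(CH₄) ≈ 48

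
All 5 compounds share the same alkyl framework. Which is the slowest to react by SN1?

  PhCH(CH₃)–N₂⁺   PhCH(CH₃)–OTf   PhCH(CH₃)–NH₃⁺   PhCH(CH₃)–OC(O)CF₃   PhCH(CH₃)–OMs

The skeletons are identical, so relative rate is governed entirely by leaving-group ability.
A good leaving group is a weak base: the lower the pKₐ of its conjugate acid, the more readily it departs.
PhCH(CH₃)–N₂⁺ loses N₂: no meaningful conjugate acid; N₂ departs as an exceptionally stable neutral molecule
PhCH(CH₃)–OTf loses OTf⁻: pKₐ(CF₃SO₃H (triflic acid)) ≈ -14
PhCH(CH₃)–OMs loses OMs⁻: pKₐ(CH₃SO₃H (MsOH)) ≈ -1.9
PhCH(CH₃)–OC(O)CF₃ loses CF₃COO⁻: pKₐ(CF₃COOH) ≈ 0.2
PhCH(CH₃)–NH₃⁺ loses NH₃: pKₐ(NH₄⁺) ≈ 9.2

PhCH(CH₃)–NH₃⁺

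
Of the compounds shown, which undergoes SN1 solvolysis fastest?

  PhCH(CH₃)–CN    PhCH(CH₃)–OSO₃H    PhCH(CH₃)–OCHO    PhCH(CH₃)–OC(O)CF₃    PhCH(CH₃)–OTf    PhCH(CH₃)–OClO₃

PhCH(CH₃)–OTf

Same R in every case — rank the leaving groups.
Leaving-group ability tracks the stability of the departed species; conjugate-acid pKₐ is the usual yardstick (lower pKₐ → better LG).
PhCH(CH₃)–OTf loses OTf⁻: pKₐ(CF₃SO₃H (triflic acid)) ≈ -14
PhCH(CH₃)–OClO₃ loses ClO₄⁻: pKₐ(HClO₄) ≈ -10
PhCH(CH₃)–OSO₃H loses HSO₄⁻: pKₐ(H₂SO₄) ≈ -3
PhCH(CH₃)–OC(O)CF₃ loses CF₃COO⁻: pKₐ(CF₃COOH) ≈ 0.2
PhCH(CH₃)–OCHO loses HCOO⁻: pKₐ(HCOOH) ≈ 3.8
PhCH(CH₃)–CN loses CN⁻: pKₐ(HCN) ≈ 9.2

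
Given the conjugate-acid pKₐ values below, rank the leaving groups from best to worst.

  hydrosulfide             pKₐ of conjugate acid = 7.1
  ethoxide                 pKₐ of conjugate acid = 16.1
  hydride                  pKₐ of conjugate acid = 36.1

hydrosulfide > ethoxide > hydride

Lower conjugate-acid pKₐ ⇒ weaker base ⇒ better leaving group.
Sorting by the given values: hydrosulfide (7.1), ethoxide (16.1), hydride (36.1).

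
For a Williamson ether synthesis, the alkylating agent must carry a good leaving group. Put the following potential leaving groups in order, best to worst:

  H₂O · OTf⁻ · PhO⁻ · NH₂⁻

OTf⁻ > H₂O > PhO⁻ > NH₂⁻

Rank by basicity of the departing species: weakest base leaves most easily.
OTf⁻: pKₐ(CF₃SO₃H (triflic acid)) ≈ -14
H₂O: pKₐ(H₃O⁺) ≈ -1.7
PhO⁻: pKₐ(C₆H₅OH (phenol)) ≈ 10
NH₂⁻: pKₐ(NH₃) ≈ 38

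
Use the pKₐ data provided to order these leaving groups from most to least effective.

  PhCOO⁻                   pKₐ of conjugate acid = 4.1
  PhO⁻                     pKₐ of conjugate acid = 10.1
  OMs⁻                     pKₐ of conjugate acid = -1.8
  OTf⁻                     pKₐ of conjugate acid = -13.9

Lower conjugate-acid pKₐ ⇒ weaker base ⇒ better leaving group.
Sorting by the given values: OTf⁻ (-13.9), OMs⁻ (-1.8), PhCOO⁻ (4.1), PhO⁻ (10.1).

OTf⁻ > OMs⁻ > PhCOO⁻ > PhO⁻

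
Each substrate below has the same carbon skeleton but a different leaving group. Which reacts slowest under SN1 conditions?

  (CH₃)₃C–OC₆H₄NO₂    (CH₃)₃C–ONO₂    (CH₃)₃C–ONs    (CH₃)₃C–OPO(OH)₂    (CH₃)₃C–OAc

(CH₃)₃C–OC₆H₄NO₂

With the same alkyl group throughout, only the leaving group differentiates the rates.
Rank by basicity of the departing species: weakest base leaves most easily.
(CH₃)₃C–ONs loses ONs⁻: pKₐ(p-O₂NC₆H₄SO₃H) ≈ -3.5
(CH₃)₃C–ONO₂ loses NO₃⁻: pKₐ(HNO₃) ≈ -1.3
(CH₃)₃C–OPO(OH)₂ loses H₂PO₄⁻: pKₐ(H₃PO₄) ≈ 2.1
(CH₃)₃C–OAc loses AcO⁻: pKₐ(CH₃COOH) ≈ 4.8
(CH₃)₃C–OC₆H₄NO₂ loses p-O₂N–C₆H₄–O⁻: pKₐ(p-nitrophenol) ≈ 7.2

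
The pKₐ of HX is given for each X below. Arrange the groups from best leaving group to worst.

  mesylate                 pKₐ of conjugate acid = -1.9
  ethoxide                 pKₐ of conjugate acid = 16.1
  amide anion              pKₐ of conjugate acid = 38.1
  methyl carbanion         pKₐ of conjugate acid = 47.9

Lower conjugate-acid pKₐ ⇒ weaker base ⇒ better leaving group.
Sorting by the given values: mesylate (-1.9), ethoxide (16.1), amide anion (38.1), methyl carbanion (47.9).

mesylate > ethoxide > amide anion > methyl carbanion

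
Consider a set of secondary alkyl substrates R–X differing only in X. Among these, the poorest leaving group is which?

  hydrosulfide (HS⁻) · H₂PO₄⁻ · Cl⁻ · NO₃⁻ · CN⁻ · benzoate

Cl⁻: pKₐ(HCl) ≈ -7
NO₃⁻: pKₐ(HNO₃) ≈ -1.3
H₂PO₄⁻: pKₐ(H₃PO₄) ≈ 2.1
benzoate: pKₐ(C₆H₅COOH) ≈ 4.2
hydrosulfide (HS⁻): pKₐ(H₂S) ≈ 7
CN⁻: pKₐ(HCN) ≈ 9.2

CN⁻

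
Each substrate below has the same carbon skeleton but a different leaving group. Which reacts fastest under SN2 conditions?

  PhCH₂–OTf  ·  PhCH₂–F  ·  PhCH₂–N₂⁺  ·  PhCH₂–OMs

PhCH₂–N₂⁺

The skeletons are identical, so relative rate is governed entirely by leaving-group ability.
Leaving-group ability tracks the stability of the departed species; conjugate-acid pKₐ is the usual yardstick (lower pKₐ → better LG).
PhCH₂–N₂⁺ loses N₂: no meaningful conjugate acid; N₂ departs as an exceptionally stable neutral molecule
PhCH₂–OTf loses OTf⁻: pKₐ(CF₃SO₃H (triflic acid)) ≈ -14
PhCH₂–OMs loses OMs⁻: pKₐ(CH₃SO₃H (MsOH)) ≈ -1.9
PhCH₂–F loses F⁻: pKₐ(HF) ≈ 3.2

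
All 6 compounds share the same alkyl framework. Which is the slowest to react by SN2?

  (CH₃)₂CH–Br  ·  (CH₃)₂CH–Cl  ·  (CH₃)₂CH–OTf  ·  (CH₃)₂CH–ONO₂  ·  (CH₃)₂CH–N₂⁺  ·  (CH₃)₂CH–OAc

(CH₃)₂CH–OAc

With the same alkyl group throughout, only the leaving group differentiates the rates.
The more stable X⁻ (or X) is on its own — i.e. the weaker a base it is — the better a leaving group it makes.
(CH₃)₂CH–N₂⁺ loses N₂: no meaningful conjugate acid; N₂ departs as an exceptionally stable neutral molecule
(CH₃)₂CH–OTf loses OTf⁻: pKₐ(CF₃SO₃H (triflic acid)) ≈ -14
(CH₃)₂CH–Br loses Br⁻: pKₐ(HBr) ≈ -9
(CH₃)₂CH–Cl loses Cl⁻: pKₐ(HCl) ≈ -7
(CH₃)₂CH–ONO₂ loses NO₃⁻: pKₐ(HNO₃) ≈ -1.3
(CH₃)₂CH–OAc loses AcO⁻: pKₐ(CH₃COOH) ≈ 4.8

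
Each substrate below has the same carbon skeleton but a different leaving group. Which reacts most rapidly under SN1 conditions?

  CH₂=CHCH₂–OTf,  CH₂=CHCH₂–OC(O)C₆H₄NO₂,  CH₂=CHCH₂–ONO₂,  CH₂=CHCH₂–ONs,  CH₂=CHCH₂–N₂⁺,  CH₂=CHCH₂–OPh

Same R in every case — rank the leaving groups.
A good leaving group is a weak base: the lower the pKₐ of its conjugate acid, the more readily it departs.
CH₂=CHCH₂–N₂⁺ loses N₂: no meaningful conjugate acid; N₂ departs as an exceptionally stable neutral molecule
CH₂=CHCH₂–OTf loses OTf⁻: pKₐ(CF₃SO₃H (triflic acid)) ≈ -14
CH₂=CHCH₂–ONs loses ONs⁻: pKₐ(p-O₂NC₆H₄SO₃H) ≈ -3.5
CH₂=CHCH₂–ONO₂ loses NO₃⁻: pKₐ(HNO₃) ≈ -1.3
CH₂=CHCH₂–OC(O)C₆H₄NO₂ loses p-O₂N–C₆H₄–COO⁻: pKₐ(p-nitrobenzoic acid) ≈ 3.4
CH₂=CHCH₂–OPh loses PhO⁻: pKₐ(C₆H₅OH (phenol)) ≈ 10

CH₂=CHCH₂–N₂⁺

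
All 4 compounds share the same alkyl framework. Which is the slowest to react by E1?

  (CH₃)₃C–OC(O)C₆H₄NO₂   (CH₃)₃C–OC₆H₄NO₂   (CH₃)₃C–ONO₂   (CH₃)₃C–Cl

(CH₃)₃C–OC₆H₄NO₂

With the same alkyl group throughout, only the leaving group differentiates the rates.
Rank by basicity of the departing species: weakest base leaves most easily.
(CH₃)₃C–Cl loses Cl⁻: pKₐ(HCl) ≈ -7
(CH₃)₃C–ONO₂ loses NO₃⁻: pKₐ(HNO₃) ≈ -1.3
(CH₃)₃C–OC(O)C₆H₄NO₂ loses p-O₂N–C₆H₄–COO⁻: pKₐ(p-nitrobenzoic acid) ≈ 3.4
(CH₃)₃C–OC₆H₄NO₂ loses p-O₂N–C₆H₄–O⁻: pKₐ(p-nitrophenol) ≈ 7.2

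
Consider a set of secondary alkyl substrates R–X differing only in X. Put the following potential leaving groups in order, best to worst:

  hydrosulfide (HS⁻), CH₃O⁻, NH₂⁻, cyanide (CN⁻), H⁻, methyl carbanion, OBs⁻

OBs⁻ > hydrosulfide (HS⁻) > cyanide (CN⁻) > CH₃O⁻ > H⁻ > NH₂⁻ > methyl carbanion

A good leaving group is a weak base: the lower the pKₐ of its conjugate acid, the more readily it departs.
OBs⁻: pKₐ(p-BrC₆H₄SO₃H) ≈ -2.8
hydrosulfide (HS⁻): pKₐ(H₂S) ≈ 7
cyanide (CN⁻): pKₐ(HCN) ≈ 9.2
CH₃O⁻: pKₐ(CH₃OH) ≈ 15.5
H⁻: pKₐ(H₂) ≈ 36
NH₂⁻: pKₐ(NH₃) ≈ 38
methyl carbanion: pKₐ(CH₄) ≈ 48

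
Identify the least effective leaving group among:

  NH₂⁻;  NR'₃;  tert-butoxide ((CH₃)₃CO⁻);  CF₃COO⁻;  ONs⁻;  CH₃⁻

CH₃⁻

ONs⁻: pKₐ(p-O₂NC₆H₄SO₃H) ≈ -3.5
CF₃COO⁻: pKₐ(CF₃COOH) ≈ 0.2
NR'₃: pKₐ(R'₃NH⁺) ≈ 10.7
tert-butoxide ((CH₃)₃CO⁻): pKₐ(t-BuOH) ≈ 18
NH₂⁻: pKₐ(NH₃) ≈ 38
CH₃⁻: pKₐ(CH₄) ≈ 48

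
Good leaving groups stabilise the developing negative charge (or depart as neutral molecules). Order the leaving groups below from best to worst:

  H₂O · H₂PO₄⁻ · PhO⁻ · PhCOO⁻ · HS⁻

H₂O: pKₐ(H₃O⁺) ≈ -1.7
H₂PO₄⁻: pKₐ(H₃PO₄) ≈ 2.1 — moderate base; biological leaving group after further activation
PhCOO⁻: pKₐ(C₆H₅COOH) ≈ 4.2 — aryl carboxylate
HS⁻: pKₐ(H₂S) ≈ 7 — larger and more polarisable than the oxygen analogue
PhO⁻: pKₐ(C₆H₅OH (phenol)) ≈ 10

H₂O > H₂PO₄⁻ > PhCOO⁻ > HS⁻ > PhO⁻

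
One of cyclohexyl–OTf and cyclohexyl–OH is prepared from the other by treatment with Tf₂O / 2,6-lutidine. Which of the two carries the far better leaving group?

From cyclohexyl–OH the departing group would be OH⁻ (pKₐ(H₂O) ≈ 15.7). Strong base; essentially never leaves without prior activation.
From cyclohexyl–OTf the leaving group is OTf⁻ (pKₐ(CF₃SO₃H (triflic acid)) ≈ -14). Charge spread over three oxygens and a CF₃ group; the premier leaving group in synthesis.
Treatment with Tf₂O / 2,6-lutidine works by converting the hydroxyl into a triflate, making cyclohexyl–OTf enormously more reactive.

cyclohexyl–OTf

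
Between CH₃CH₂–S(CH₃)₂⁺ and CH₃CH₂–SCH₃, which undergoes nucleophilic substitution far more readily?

From CH₃CH₂–SCH₃ the departing group would be RS⁻ (pKₐ(RSH (a thiol)) ≈ 10.5). Moderately basic; rarely leaves without activation.
From CH₃CH₂–S(CH₃)₂⁺ the leaving group is SR'₂ (pKₐ(R'₂SH⁺) ≈ -7). Neutral; leaves from a sulfonium salt (R–SR'₂⁺).
(In practice CH₃CH₂–S(CH₃)₂⁺ is made from CH₃CH₂–SCH₃ by S-methylation with CH₃I, allowing neutral dimethyl sulfide, rather than methanethiolate, to depart.)

CH₃CH₂–S(CH₃)₂⁺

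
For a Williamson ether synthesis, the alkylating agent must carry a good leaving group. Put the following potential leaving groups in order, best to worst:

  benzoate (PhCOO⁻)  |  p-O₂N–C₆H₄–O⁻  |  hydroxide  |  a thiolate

benzoate (PhCOO⁻) > p-O₂N–C₆H₄–O⁻ > a thiolate > hydroxide

A good leaving group is a weak base: the lower the pKₐ of its conjugate acid, the more readily it departs.
benzoate (PhCOO⁻): pKₐ(C₆H₅COOH) ≈ 4.2
p-O₂N–C₆H₄–O⁻: pKₐ(p-nitrophenol) ≈ 7.2
a thiolate: pKₐ(RSH (a thiol)) ≈ 10.5
hydroxide: pKₐ(H₂O) ≈ 15.7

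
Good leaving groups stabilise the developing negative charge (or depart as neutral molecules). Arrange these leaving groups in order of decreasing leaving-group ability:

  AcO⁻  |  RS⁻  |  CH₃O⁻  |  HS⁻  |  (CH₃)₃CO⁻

AcO⁻ > HS⁻ > RS⁻ > CH₃O⁻ > (CH₃)₃CO⁻

A good leaving group is a weak base: the lower the pKₐ of its conjugate acid, the more readily it departs.
AcO⁻: pKₐ(CH₃COOH) ≈ 4.8
HS⁻: pKₐ(H₂S) ≈ 7
RS⁻: pKₐ(RSH (a thiol)) ≈ 10.5
CH₃O⁻: pKₐ(CH₃OH) ≈ 15.5
(CH₃)₃CO⁻: pKₐ(t-BuOH) ≈ 18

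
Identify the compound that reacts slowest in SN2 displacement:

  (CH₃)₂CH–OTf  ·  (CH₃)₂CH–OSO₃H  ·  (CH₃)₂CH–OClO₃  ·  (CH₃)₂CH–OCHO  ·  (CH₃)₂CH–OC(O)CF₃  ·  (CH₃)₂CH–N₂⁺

(CH₃)₂CH–OCHO

Same R in every case — rank the leaving groups.
Rank by basicity of the departing species: weakest base leaves most easily.
(CH₃)₂CH–N₂⁺ loses N₂: no meaningful conjugate acid; N₂ departs as an exceptionally stable neutral molecule
(CH₃)₂CH–OTf loses OTf⁻: pKₐ(CF₃SO₃H (triflic acid)) ≈ -14
(CH₃)₂CH–OClO₃ loses ClO₄⁻: pKₐ(HClO₄) ≈ -10
(CH₃)₂CH–OSO₃H loses HSO₄⁻: pKₐ(H₂SO₄) ≈ -3
(CH₃)₂CH–OC(O)CF₃ loses CF₃COO⁻: pKₐ(CF₃COOH) ≈ 0.2
(CH₃)₂CH–OCHO loses HCOO⁻: pKₐ(HCOOH) ≈ 3.8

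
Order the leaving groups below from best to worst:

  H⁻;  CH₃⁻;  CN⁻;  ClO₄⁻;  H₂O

ClO₄⁻ > H₂O > CN⁻ > H⁻ > CH₃⁻

ClO₄⁻: pKₐ(HClO₄) ≈ -10 — extremely weak base; rarely used for safety reasons
H₂O: pKₐ(H₃O⁺) ≈ -1.7
CN⁻: pKₐ(HCN) ≈ 9.2
H⁻: pKₐ(H₂) ≈ 36
CH₃⁻: pKₐ(CH₄) ≈ 48 — unstabilised carbanion; the worst conceivable leaving group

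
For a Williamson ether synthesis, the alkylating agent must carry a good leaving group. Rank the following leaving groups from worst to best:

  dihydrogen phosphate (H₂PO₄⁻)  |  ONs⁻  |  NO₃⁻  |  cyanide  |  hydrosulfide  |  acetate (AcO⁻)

cyanide < hydrosulfide < acetate (AcO⁻) < dihydrogen phosphate (H₂PO₄⁻) < NO₃⁻ < ONs⁻

Leaving-group ability tracks the stability of the departed species; conjugate-acid pKₐ is the usual yardstick (lower pKₐ → better LG).
ONs⁻: pKₐ(p-O₂NC₆H₄SO₃H) ≈ -3.5
NO₃⁻: pKₐ(HNO₃) ≈ -1.3
dihydrogen phosphate (H₂PO₄⁻): pKₐ(H₃PO₄) ≈ 2.1
acetate (AcO⁻): pKₐ(CH₃COOH) ≈ 4.8
hydrosulfide: pKₐ(H₂S) ≈ 7
cyanide: pKₐ(HCN) ≈ 9.2
The question asks for worst first, so the sequence is read in increasing leaving-group ability.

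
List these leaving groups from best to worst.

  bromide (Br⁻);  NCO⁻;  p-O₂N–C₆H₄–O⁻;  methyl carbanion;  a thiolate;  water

bromide (Br⁻): pKₐ(HBr) ≈ -9
water: pKₐ(H₃O⁺) ≈ -1.7
NCO⁻: pKₐ(HOCN) ≈ 3.5
p-O₂N–C₆H₄–O⁻: pKₐ(p-nitrophenol) ≈ 7.2
a thiolate: pKₐ(RSH (a thiol)) ≈ 10.5
methyl carbanion: pKₐ(CH₄) ≈ 48

bromide (Br⁻) > water > NCO⁻ > p-O₂N–C₆H₄–O⁻ > a thiolate > methyl carbanion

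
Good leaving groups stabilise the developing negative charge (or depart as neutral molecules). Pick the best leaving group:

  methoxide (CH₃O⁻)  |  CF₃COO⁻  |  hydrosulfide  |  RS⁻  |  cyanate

The more stable X⁻ (or X) is on its own — i.e. the weaker a base it is — the better a leaving group it makes.
CF₃COO⁻: pKₐ(CF₃COOH) ≈ 0.2
cyanate: pKₐ(HOCN) ≈ 3.5
hydrosulfide: pKₐ(H₂S) ≈ 7
RS⁻: pKₐ(RSH (a thiol)) ≈ 10.5
methoxide (CH₃O⁻): pKₐ(CH₃OH) ≈ 15.5

CF₃COO⁻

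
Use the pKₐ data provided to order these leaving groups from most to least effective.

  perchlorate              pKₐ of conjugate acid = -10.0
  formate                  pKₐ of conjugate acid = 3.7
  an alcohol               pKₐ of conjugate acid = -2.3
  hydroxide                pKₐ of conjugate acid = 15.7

Lower conjugate-acid pKₐ ⇒ weaker base ⇒ better leaving group.
Sorting by the given values: perchlorate (-10.0), an alcohol (-2.3), formate (3.7), hydroxide (15.7).

perchlorate > an alcohol > formate > hydroxide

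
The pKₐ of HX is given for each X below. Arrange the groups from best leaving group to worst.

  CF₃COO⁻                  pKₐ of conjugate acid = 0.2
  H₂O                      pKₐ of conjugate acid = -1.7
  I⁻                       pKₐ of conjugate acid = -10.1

Lower conjugate-acid pKₐ ⇒ weaker base ⇒ better leaving group.
Sorting by the given values: I⁻ (-10.1), H₂O (-1.7), CF₃COO⁻ (0.2).

I⁻ > H₂O > CF₃COO⁻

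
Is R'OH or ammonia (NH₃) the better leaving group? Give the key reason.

R'OH

R'OH is the better leaving group.
pKₐ(R'OH₂⁺) ≈ -2.4 versus pKₐ(NH₄⁺) ≈ 9.2: R'OH is the much weaker base.
Neutral; leaves from a protonated ether (an oxonium ion, R–O(H)R'⁺).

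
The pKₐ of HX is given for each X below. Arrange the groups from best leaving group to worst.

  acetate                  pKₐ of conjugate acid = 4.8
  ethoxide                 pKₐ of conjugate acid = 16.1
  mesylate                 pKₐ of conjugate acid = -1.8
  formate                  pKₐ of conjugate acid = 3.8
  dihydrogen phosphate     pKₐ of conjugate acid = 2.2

Lower conjugate-acid pKₐ ⇒ weaker base ⇒ better leaving group.
Sorting by the given values: mesylate (-1.8), dihydrogen phosphate (2.2), formate (3.8), acetate (4.8), ethoxide (16.1).

mesylate > dihydrogen phosphate > formate > acetate > ethoxide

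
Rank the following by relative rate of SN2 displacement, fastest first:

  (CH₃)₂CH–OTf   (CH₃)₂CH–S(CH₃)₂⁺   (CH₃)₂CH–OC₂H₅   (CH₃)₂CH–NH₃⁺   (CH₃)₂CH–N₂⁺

(CH₃)₂CH–N₂⁺ > (CH₃)₂CH–OTf > (CH₃)₂CH–S(CH₃)₂⁺ > (CH₃)₂CH–NH₃⁺ > (CH₃)₂CH–OC₂H₅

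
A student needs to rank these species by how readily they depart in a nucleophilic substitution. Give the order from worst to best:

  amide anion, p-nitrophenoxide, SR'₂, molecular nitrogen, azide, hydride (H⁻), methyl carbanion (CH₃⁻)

methyl carbanion (CH₃⁻) < amide anion < hydride (H⁻) < p-nitrophenoxide < azide < SR'₂ < molecular nitrogen

molecular nitrogen: no meaningful conjugate acid; N₂ departs as an exceptionally stable neutral molecule
SR'₂: pKₐ(R'₂SH⁺) ≈ -7
azide: pKₐ(HN₃) ≈ 4.7
p-nitrophenoxide: pKₐ(p-nitrophenol) ≈ 7.2
hydride (H⁻): pKₐ(H₂) ≈ 36
amide anion: pKₐ(NH₃) ≈ 38
methyl carbanion (CH₃⁻): pKₐ(CH₄) ≈ 48
Reversing gives the worst-to-best order requested.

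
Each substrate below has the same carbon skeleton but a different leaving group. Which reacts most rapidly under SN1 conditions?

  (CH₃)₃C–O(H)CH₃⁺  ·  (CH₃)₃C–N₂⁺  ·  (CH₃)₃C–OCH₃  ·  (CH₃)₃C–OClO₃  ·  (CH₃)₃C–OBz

(CH₃)₃C–N₂⁺

The skeletons are identical, so relative rate is governed entirely by leaving-group ability.
The more stable X⁻ (or X) is on its own — i.e. the weaker a base it is — the better a leaving group it makes.
(CH₃)₃C–N₂⁺ loses N₂: no meaningful conjugate acid; N₂ departs as an exceptionally stable neutral molecule
(CH₃)₃C–OClO₃ loses ClO₄⁻: pKₐ(HClO₄) ≈ -10
(CH₃)₃C–O(H)CH₃⁺ loses R'OH: pKₐ(R'OH₂⁺) ≈ -2.4
(CH₃)₃C–OBz loses PhCOO⁻: pKₐ(C₆H₅COOH) ≈ 4.2
(CH₃)₃C–OCH₃ loses CH₃O⁻: pKₐ(CH₃OH) ≈ 15.5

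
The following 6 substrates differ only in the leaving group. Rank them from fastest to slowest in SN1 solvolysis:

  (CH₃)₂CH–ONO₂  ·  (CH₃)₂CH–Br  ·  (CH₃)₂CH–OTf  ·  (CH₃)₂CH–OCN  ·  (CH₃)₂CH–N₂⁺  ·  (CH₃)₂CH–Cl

The skeletons are identical, so relative rate is governed entirely by leaving-group ability.
Leaving-group ability tracks the stability of the departed species; conjugate-acid pKₐ is the usual yardstick (lower pKₐ → better LG).
(CH₃)₂CH–N₂⁺ loses N₂: no meaningful conjugate acid; N₂ departs as an exceptionally stable neutral molecule
(CH₃)₂CH–OTf loses OTf⁻: pKₐ(CF₃SO₃H (triflic acid)) ≈ -14
(CH₃)₂CH–Br loses Br⁻: pKₐ(HBr) ≈ -9
(CH₃)₂CH–Cl loses Cl⁻: pKₐ(HCl) ≈ -7
(CH₃)₂CH–ONO₂ loses NO₃⁻: pKₐ(HNO₃) ≈ -1.3
(CH₃)₂CH–OCN loses NCO⁻: pKₐ(HOCN) ≈ 3.5

(CH₃)₂CH–N₂⁺ > (CH₃)₂CH–OTf > (CH₃)₂CH–Br > (CH₃)₂CH–Cl > (CH₃)₂CH–ONO₂ > (CH₃)₂CH–OCN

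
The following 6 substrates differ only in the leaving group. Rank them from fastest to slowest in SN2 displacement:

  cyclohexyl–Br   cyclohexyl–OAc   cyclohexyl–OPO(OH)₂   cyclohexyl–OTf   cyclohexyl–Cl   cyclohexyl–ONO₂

Identical carbon frameworks mean the comparison reduces to leaving-group quality.
A good leaving group is a weak base: the lower the pKₐ of its conjugate acid, the more readily it departs.
cyclohexyl–OTf loses OTf⁻: pKₐ(CF₃SO₃H (triflic acid)) ≈ -14
cyclohexyl–Br loses Br⁻: pKₐ(HBr) ≈ -9
cyclohexyl–Cl loses Cl⁻: pKₐ(HCl) ≈ -7
cyclohexyl–ONO₂ loses NO₃⁻: pKₐ(HNO₃) ≈ -1.3
cyclohexyl–OPO(OH)₂ loses H₂PO₄⁻: pKₐ(H₃PO₄) ≈ 2.1
cyclohexyl–OAc loses AcO⁻: pKₐ(CH₃COOH) ≈ 4.8

cyclohexyl–OTf > cyclohexyl–Br > cyclohexyl–Cl > cyclohexyl–ONO₂ > cyclohexyl–OPO(OH)₂ > cyclohexyl–OAc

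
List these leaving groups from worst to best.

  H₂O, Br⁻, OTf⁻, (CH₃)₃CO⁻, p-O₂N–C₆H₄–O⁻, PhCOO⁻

The more stable X⁻ (or X) is on its own — i.e. the weaker a base it is — the better a leaving group it makes.
OTf⁻: pKₐ(CF₃SO₃H (triflic acid)) ≈ -14
Br⁻: pKₐ(HBr) ≈ -9
H₂O: pKₐ(H₃O⁺) ≈ -1.7
PhCOO⁻: pKₐ(C₆H₅COOH) ≈ 4.2
p-O₂N–C₆H₄–O⁻: pKₐ(p-nitrophenol) ≈ 7.2
(CH₃)₃CO⁻: pKₐ(t-BuOH) ≈ 18
The question asks for worst first, so the sequence is read in increasing leaving-group ability.

(CH₃)₃CO⁻ < p-O₂N–C₆H₄–O⁻ < PhCOO⁻ < H₂O < Br⁻ < OTf⁻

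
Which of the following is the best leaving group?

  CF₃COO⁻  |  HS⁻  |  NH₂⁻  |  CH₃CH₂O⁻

CF₃COO⁻

CF₃COO⁻: pKₐ(CF₃COOH) ≈ 0.2
HS⁻: pKₐ(H₂S) ≈ 7
CH₃CH₂O⁻: pKₐ(CH₃CH₂OH) ≈ 16
NH₂⁻: pKₐ(NH₃) ≈ 38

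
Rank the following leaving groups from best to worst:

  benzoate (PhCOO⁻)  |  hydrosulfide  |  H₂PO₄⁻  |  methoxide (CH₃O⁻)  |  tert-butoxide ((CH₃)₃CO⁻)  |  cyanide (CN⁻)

The more stable X⁻ (or X) is on its own — i.e. the weaker a base it is — the better a leaving group it makes.
H₂PO₄⁻: pKₐ(H₃PO₄) ≈ 2.1
benzoate (PhCOO⁻): pKₐ(C₆H₅COOH) ≈ 4.2
hydrosulfide: pKₐ(H₂S) ≈ 7
cyanide (CN⁻): pKₐ(HCN) ≈ 9.2
methoxide (CH₃O⁻): pKₐ(CH₃OH) ≈ 15.5
tert-butoxide ((CH₃)₃CO⁻): pKₐ(t-BuOH) ≈ 18

H₂PO₄⁻ > benzoate (PhCOO⁻) > hydrosulfide > cyanide (CN⁻) > methoxide (CH₃O⁻) > tert-butoxide ((CH₃)₃CO⁻)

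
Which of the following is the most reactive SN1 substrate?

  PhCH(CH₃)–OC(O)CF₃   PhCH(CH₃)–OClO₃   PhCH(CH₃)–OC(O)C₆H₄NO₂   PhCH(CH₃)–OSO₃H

PhCH(CH₃)–OClO₃

With the same alkyl group throughout, only the leaving group differentiates the rates.
A good leaving group is a weak base: the lower the pKₐ of its conjugate acid, the more readily it departs.
PhCH(CH₃)–OClO₃ loses ClO₄⁻: pKₐ(HClO₄) ≈ -10
PhCH(CH₃)–OSO₃H loses HSO₄⁻: pKₐ(H₂SO₄) ≈ -3
PhCH(CH₃)–OC(O)CF₃ loses CF₃COO⁻: pKₐ(CF₃COOH) ≈ 0.2
PhCH(CH₃)–OC(O)C₆H₄NO₂ loses p-O₂N–C₆H₄–COO⁻: pKₐ(p-nitrobenzoic acid) ≈ 3.4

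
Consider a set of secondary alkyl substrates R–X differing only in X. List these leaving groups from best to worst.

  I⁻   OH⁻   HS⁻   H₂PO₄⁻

I⁻ > H₂PO₄⁻ > HS⁻ > OH⁻

The more stable X⁻ (or X) is on its own — i.e. the weaker a base it is — the better a leaving group it makes.
I⁻: pKₐ(HI) ≈ -10
H₂PO₄⁻: pKₐ(H₃PO₄) ≈ 2.1
HS⁻: pKₐ(H₂S) ≈ 7
OH⁻: pKₐ(H₂O) ≈ 15.7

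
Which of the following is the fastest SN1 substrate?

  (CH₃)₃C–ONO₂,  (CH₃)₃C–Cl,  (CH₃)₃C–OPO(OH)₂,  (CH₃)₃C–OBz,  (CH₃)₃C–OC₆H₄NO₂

(CH₃)₃C–Cl

Same R in every case — rank the leaving groups.
Leaving-group ability tracks the stability of the departed species; conjugate-acid pKₐ is the usual yardstick (lower pKₐ → better LG).
(CH₃)₃C–Cl loses Cl⁻: pKₐ(HCl) ≈ -7
(CH₃)₃C–ONO₂ loses NO₃⁻: pKₐ(HNO₃) ≈ -1.3
(CH₃)₃C–OPO(OH)₂ loses H₂PO₄⁻: pKₐ(H₃PO₄) ≈ 2.1
(CH₃)₃C–OBz loses PhCOO⁻: pKₐ(C₆H₅COOH) ≈ 4.2
(CH₃)₃C–OC₆H₄NO₂ loses p-O₂N–C₆H₄–O⁻: pKₐ(p-nitrophenol) ≈ 7.2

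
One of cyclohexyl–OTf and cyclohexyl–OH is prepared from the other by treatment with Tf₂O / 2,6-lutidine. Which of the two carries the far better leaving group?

From cyclohexyl–OH the departing group would be OH⁻ (pKₐ(H₂O) ≈ 15.7). Strong base; essentially never leaves without prior activation.
From cyclohexyl–OTf the leaving group is OTf⁻ (pKₐ(CF₃SO₃H (triflic acid)) ≈ -14). Charge spread over three oxygens and a CF₃ group; the premier leaving group in synthesis.
Treatment with Tf₂O / 2,6-lutidine works by converting the hydroxyl into a triflate, making cyclohexyl–OTf enormously more reactive.

cyclohexyl–OTf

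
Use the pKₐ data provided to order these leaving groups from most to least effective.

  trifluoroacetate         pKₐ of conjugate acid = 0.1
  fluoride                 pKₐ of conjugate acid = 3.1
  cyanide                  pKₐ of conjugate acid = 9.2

Lower conjugate-acid pKₐ ⇒ weaker base ⇒ better leaving group.
Sorting by the given values: trifluoroacetate (0.1), fluoride (3.1), cyanide (9.2).

trifluoroacetate > fluoride > cyanide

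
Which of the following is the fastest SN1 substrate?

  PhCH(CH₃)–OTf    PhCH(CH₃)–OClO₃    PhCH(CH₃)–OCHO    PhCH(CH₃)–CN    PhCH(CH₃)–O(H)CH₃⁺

Same R in every case — rank the leaving groups.
The more stable X⁻ (or X) is on its own — i.e. the weaker a base it is — the better a leaving group it makes.
PhCH(CH₃)–OTf loses OTf⁻: pKₐ(CF₃SO₃H (triflic acid)) ≈ -14
PhCH(CH₃)–OClO₃ loses ClO₄⁻: pKₐ(HClO₄) ≈ -10
PhCH(CH₃)–O(H)CH₃⁺ loses R'OH: pKₐ(R'OH₂⁺) ≈ -2.4
PhCH(CH₃)–OCHO loses HCOO⁻: pKₐ(HCOOH) ≈ 3.8
PhCH(CH₃)–CN loses CN⁻: pKₐ(HCN) ≈ 9.2

PhCH(CH₃)–OTf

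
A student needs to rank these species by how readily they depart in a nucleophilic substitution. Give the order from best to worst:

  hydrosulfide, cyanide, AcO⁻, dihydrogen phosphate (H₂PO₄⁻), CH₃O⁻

A good leaving group is a weak base: the lower the pKₐ of its conjugate acid, the more readily it departs.
dihydrogen phosphate (H₂PO₄⁻): pKₐ(H₃PO₄) ≈ 2.1
AcO⁻: pKₐ(CH₃COOH) ≈ 4.8
hydrosulfide: pKₐ(H₂S) ≈ 7
cyanide: pKₐ(HCN) ≈ 9.2
CH₃O⁻: pKₐ(CH₃OH) ≈ 15.5

dihydrogen phosphate (H₂PO₄⁻) > AcO⁻ > hydrosulfide > cyanide > CH₃O⁻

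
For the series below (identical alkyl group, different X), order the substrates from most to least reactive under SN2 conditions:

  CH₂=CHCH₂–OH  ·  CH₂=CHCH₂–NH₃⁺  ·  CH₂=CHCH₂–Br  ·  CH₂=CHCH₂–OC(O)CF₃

CH₂=CHCH₂–Br > CH₂=CHCH₂–OC(O)CF₃ > CH₂=CHCH₂–NH₃⁺ > CH₂=CHCH₂–OH

Same R in every case — rank the leaving groups.
Rank by basicity of the departing species: weakest base leaves most easily.
CH₂=CHCH₂–Br loses Br⁻: pKₐ(HBr) ≈ -9
CH₂=CHCH₂–OC(O)CF₃ loses CF₃COO⁻: pKₐ(CF₃COOH) ≈ 0.2
CH₂=CHCH₂–NH₃⁺ loses NH₃: pKₐ(NH₄⁺) ≈ 9.2
CH₂=CHCH₂–OH loses OH⁻: pKₐ(H₂O) ≈ 15.7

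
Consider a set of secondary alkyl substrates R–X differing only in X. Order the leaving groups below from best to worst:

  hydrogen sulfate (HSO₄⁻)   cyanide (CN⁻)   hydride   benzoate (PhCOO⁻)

Leaving-group ability tracks the stability of the departed species; conjugate-acid pKₐ is the usual yardstick (lower pKₐ → better LG).
hydrogen sulfate (HSO₄⁻): pKₐ(H₂SO₄) ≈ -3
benzoate (PhCOO⁻): pKₐ(C₆H₅COOH) ≈ 4.2
cyanide (CN⁻): pKₐ(HCN) ≈ 9.2
hydride: pKₐ(H₂) ≈ 36

hydrogen sulfate (HSO₄⁻) > benzoate (PhCOO⁻) > cyanide (CN⁻) > hydride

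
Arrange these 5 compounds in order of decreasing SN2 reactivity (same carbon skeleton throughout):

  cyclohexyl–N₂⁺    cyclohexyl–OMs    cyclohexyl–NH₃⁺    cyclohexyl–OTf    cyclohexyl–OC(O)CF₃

The skeletons are identical, so relative rate is governed entirely by leaving-group ability.
The more stable X⁻ (or X) is on its own — i.e. the weaker a base it is — the better a leaving group it makes.
cyclohexyl–N₂⁺ loses N₂: no meaningful conjugate acid; N₂ departs as an exceptionally stable neutral molecule
cyclohexyl–OTf loses OTf⁻: pKₐ(CF₃SO₃H (triflic acid)) ≈ -14
cyclohexyl–OMs loses OMs⁻: pKₐ(CH₃SO₃H (MsOH)) ≈ -1.9
cyclohexyl–OC(O)CF₃ loses CF₃COO⁻: pKₐ(CF₃COOH) ≈ 0.2
cyclohexyl–NH₃⁺ loses NH₃: pKₐ(NH₄⁺) ≈ 9.2

cyclohexyl–N₂⁺ > cyclohexyl–OTf > cyclohexyl–OMs > cyclohexyl–OC(O)CF₃ > cyclohexyl–NH₃⁺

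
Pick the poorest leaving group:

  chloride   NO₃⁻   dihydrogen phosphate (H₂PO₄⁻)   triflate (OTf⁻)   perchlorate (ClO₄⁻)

dihydrogen phosphate (H₂PO₄⁻)

triflate (OTf⁻): pKₐ(CF₃SO₃H (triflic acid)) ≈ -14
perchlorate (ClO₄⁻): pKₐ(HClO₄) ≈ -10
chloride: pKₐ(HCl) ≈ -7
NO₃⁻: pKₐ(HNO₃) ≈ -1.3
dihydrogen phosphate (H₂PO₄⁻): pKₐ(H₃PO₄) ≈ 2.1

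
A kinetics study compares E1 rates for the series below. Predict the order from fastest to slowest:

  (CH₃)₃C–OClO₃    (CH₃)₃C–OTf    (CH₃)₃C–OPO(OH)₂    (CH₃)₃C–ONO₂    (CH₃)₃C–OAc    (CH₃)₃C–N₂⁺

(CH₃)₃C–N₂⁺ > (CH₃)₃C–OTf > (CH₃)₃C–OClO₃ > (CH₃)₃C–ONO₂ > (CH₃)₃C–OPO(OH)₂ > (CH₃)₃C–OAc

Same R in every case — rank the leaving groups.
The more stable X⁻ (or X) is on its own — i.e. the weaker a base it is — the better a leaving group it makes.
(CH₃)₃C–N₂⁺ loses N₂: no meaningful conjugate acid; N₂ departs as an exceptionally stable neutral molecule
(CH₃)₃C–OTf loses OTf⁻: pKₐ(CF₃SO₃H (triflic acid)) ≈ -14
(CH₃)₃C–OClO₃ loses ClO₄⁻: pKₐ(HClO₄) ≈ -10
(CH₃)₃C–ONO₂ loses NO₃⁻: pKₐ(HNO₃) ≈ -1.3
(CH₃)₃C–OPO(OH)₂ loses H₂PO₄⁻: pKₐ(H₃PO₄) ≈ 2.1
(CH₃)₃C–OAc loses AcO⁻: pKₐ(CH₃COOH) ≈ 4.8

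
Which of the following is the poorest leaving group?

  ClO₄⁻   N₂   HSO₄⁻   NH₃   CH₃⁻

N₂: no meaningful conjugate acid; N₂ departs as an exceptionally stable neutral molecule
ClO₄⁻: pKₐ(HClO₄) ≈ -10
HSO₄⁻: pKₐ(H₂SO₄) ≈ -3
NH₃: pKₐ(NH₄⁺) ≈ 9.2
CH₃⁻: pKₐ(CH₄) ≈ 48

CH₃⁻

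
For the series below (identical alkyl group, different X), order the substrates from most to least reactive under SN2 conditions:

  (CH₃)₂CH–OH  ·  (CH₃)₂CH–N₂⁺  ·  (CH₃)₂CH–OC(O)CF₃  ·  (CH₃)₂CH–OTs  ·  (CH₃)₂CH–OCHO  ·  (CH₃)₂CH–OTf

Identical carbon frameworks mean the comparison reduces to leaving-group quality.
A good leaving group is a weak base: the lower the pKₐ of its conjugate acid, the more readily it departs.
(CH₃)₂CH–N₂⁺ loses N₂: no meaningful conjugate acid; N₂ departs as an exceptionally stable neutral molecule
(CH₃)₂CH–OTf loses OTf⁻: pKₐ(CF₃SO₃H (triflic acid)) ≈ -14
(CH₃)₂CH–OTs loses OTs⁻: pKₐ(p-CH₃C₆H₄SO₃H (TsOH)) ≈ -2.8
(CH₃)₂CH–OC(O)CF₃ loses CF₃COO⁻: pKₐ(CF₃COOH) ≈ 0.2
(CH₃)₂CH–OCHO loses HCOO⁻: pKₐ(HCOOH) ≈ 3.8
(CH₃)₂CH–OH loses OH⁻: pKₐ(H₂O) ≈ 15.7

(CH₃)₂CH–N₂⁺ > (CH₃)₂CH–OTf > (CH₃)₂CH–OTs > (CH₃)₂CH–OC(O)CF₃ > (CH₃)₂CH–OCHO > (CH₃)₂CH–OH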